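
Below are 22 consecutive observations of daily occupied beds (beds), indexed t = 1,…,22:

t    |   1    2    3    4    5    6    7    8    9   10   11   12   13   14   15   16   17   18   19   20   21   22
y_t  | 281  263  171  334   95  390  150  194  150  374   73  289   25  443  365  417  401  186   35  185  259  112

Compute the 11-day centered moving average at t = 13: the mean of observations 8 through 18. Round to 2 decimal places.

265.18

Sum of periods 8–18: 194 + 150 + 374 + 73 + 289 + 25 + 443 + 365 + 417 + 401 + 186 = 2917
Divide by 11: 2917 / 11 = 265.18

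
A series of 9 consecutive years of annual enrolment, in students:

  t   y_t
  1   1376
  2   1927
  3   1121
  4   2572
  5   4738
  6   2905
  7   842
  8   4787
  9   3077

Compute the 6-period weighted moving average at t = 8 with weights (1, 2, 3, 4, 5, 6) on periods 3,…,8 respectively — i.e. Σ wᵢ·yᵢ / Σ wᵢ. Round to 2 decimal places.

3096.71

Weighted sum: 1·1121 + 2·2572 + 3·4738 + 4·2905 + 5·842 + 6·4787 = 1121 + 5144 + 14214 + 11620 + 4210 + 28722 = 65031
Weight total: 1 + 2 + 3 + 4 + 5 + 6 = 21
WMA = 65031 / 21 = 3096.71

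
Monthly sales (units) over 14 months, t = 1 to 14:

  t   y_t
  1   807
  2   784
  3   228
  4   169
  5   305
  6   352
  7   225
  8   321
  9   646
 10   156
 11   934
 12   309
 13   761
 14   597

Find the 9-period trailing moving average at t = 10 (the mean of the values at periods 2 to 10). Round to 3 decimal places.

Sum of periods 2–10: 784 + 228 + 169 + 305 + 352 + 225 + 321 + 646 + 156 = 3186
Divide by 9: 3186 / 9 = 354.000

354.000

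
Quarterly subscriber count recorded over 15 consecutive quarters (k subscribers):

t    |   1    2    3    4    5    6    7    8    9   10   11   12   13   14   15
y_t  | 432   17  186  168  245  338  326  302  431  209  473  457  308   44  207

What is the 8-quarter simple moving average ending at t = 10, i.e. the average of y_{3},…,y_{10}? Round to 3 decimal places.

275.625

Sum of periods 3–10: 186 + 168 + 245 + 338 + 326 + 302 + 431 + 209 = 2205
Divide by 8: 2205 / 8 = 275.625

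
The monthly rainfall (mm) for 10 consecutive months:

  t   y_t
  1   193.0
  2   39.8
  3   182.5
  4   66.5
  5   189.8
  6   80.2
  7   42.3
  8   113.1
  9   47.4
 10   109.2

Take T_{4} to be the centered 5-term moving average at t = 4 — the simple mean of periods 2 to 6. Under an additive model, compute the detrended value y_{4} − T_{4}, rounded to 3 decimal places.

-45.260

Trend T_4 = (39.8 + 182.5 + 66.5 + 189.8 + 80.2) / 5 = 558.8/5 = 111.76000
Detrended value: 66.5 − 111.76000 = -45.260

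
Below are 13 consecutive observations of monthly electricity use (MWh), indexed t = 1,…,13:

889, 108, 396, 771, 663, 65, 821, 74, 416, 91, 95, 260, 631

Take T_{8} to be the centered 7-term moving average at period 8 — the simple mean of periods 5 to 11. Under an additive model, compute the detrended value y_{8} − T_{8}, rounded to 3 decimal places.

Trend T_8 = (663 + 65 + 821 + 74 + 416 + 91 + 95) / 7 = 2225/7 = 317.85714
Detrended value: 74 − 317.85714 = -243.857

-243.857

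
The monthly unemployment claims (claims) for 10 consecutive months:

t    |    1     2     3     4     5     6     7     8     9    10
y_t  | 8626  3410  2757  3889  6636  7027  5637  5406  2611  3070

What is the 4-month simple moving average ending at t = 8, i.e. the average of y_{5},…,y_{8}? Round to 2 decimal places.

6176.50

Sum of periods 5–8: 6636 + 7027 + 5637 + 5406 = 24706
Divide by 4: 24706 / 4 = 6176.50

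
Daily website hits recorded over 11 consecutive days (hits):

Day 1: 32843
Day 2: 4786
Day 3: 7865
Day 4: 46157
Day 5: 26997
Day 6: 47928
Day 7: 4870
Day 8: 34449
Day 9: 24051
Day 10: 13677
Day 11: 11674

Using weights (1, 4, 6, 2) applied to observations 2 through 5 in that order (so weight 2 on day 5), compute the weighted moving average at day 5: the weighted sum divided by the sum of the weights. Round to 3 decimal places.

28244.769

Weighted sum: 1·4786 + 4·7865 + 6·46157 + 2·26997 = 4786 + 31460 + 276942 + 53994 = 367182
Weight total: 1 + 4 + 6 + 2 = 13
WMA = 367182 / 13 = 28244.769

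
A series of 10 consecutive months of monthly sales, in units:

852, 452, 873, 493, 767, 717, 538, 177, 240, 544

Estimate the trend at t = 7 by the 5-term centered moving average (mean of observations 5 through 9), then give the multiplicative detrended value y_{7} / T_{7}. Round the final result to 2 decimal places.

1.10

Trend T_7 = (767 + 717 + 538 + 177 + 240) / 5 = 2439/5 = 487.8000
Ratio to trend: 538 / 487.8000 = 1.10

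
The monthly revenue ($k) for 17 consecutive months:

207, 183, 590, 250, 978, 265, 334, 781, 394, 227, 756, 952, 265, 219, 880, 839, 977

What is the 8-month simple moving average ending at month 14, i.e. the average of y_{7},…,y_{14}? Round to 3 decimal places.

491.000

Sum of periods 7–14: 334 + 781 + 394 + 227 + 756 + 952 + 265 + 219 = 3928
Divide by 8: 3928 / 8 = 491.000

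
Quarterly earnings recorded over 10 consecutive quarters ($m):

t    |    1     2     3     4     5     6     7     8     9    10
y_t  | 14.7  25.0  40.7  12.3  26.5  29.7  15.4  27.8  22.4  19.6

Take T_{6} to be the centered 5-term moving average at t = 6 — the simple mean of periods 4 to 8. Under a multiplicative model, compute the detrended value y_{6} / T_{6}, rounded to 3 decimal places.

1.329

Trend T_6 = (12.3 + 26.5 + 29.7 + 15.4 + 27.8) / 5 = 111.7/5 = 22.34000
Ratio to trend: 29.7 / 22.34000 = 1.329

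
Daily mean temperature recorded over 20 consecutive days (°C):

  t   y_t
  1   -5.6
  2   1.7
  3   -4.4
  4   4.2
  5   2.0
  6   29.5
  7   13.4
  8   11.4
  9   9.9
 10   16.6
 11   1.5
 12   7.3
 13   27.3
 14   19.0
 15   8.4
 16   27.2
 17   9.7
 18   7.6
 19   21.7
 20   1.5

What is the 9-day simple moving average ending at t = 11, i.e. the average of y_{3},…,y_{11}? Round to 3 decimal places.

9.344

Sum of periods 3–11: (-4.4) + 4.2 + 2.0 + 29.5 + 13.4 + 11.4 + 9.9 + 16.6 + 1.5 = 84.1
Divide by 9: 84.1 / 9 = 9.344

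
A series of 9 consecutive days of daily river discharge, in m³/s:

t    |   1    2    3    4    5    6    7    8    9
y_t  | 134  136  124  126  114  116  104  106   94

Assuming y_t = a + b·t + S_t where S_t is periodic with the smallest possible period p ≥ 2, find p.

2

First differences y_{t+1} − y_t: 2, -12, 2, -12, 2, -12, …
The difference pattern repeats every 2 terms and not for any smaller step, so p = 2.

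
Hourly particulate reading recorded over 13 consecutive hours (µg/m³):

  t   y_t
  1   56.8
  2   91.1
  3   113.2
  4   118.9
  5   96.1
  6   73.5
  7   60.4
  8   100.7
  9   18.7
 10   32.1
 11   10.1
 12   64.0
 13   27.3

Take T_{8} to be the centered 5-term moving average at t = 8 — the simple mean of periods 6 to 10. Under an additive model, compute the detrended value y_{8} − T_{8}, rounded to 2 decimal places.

43.62

Trend T_8 = (73.5 + 60.4 + 100.7 + 18.7 + 32.1) / 5 = 285.4/5 = 57.0800
Detrended value: 100.7 − 57.0800 = 43.62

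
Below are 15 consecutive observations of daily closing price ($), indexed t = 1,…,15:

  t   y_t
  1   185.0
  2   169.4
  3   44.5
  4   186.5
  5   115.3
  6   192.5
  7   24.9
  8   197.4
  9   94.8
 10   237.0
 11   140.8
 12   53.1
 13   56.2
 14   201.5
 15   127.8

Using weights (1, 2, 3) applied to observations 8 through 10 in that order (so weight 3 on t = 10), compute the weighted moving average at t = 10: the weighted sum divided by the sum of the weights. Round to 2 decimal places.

Weighted sum: 1·197.4 + 2·94.8 + 3·237.0 = 197.4 + 189.6 + 711.0 = 1098.0
Weight total: 1 + 2 + 3 = 6
WMA = 1098.0 / 6 = 183.00

183.00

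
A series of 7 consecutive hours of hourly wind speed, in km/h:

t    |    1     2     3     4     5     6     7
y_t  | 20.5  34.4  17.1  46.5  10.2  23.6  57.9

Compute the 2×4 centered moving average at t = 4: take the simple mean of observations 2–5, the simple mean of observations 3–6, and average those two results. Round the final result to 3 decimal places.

25.700

Sum over 2–5: 34.4 + 17.1 + 46.5 + 10.2 = 108.2
Sum over 3–6: 17.1 + 46.5 + 10.2 + 23.6 = 97.4
CMA at t=4 = (108.2 + 97.4) / (2·4) = 205.6 / 8 = 25.700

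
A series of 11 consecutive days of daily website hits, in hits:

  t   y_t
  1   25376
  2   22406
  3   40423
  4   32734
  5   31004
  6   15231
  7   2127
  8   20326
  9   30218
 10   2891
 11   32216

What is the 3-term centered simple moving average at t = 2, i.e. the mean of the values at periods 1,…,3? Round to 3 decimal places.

29401.667

Sum of periods 1–3: 25376 + 22406 + 40423 = 88205
Divide by 3: 88205 / 3 = 29401.667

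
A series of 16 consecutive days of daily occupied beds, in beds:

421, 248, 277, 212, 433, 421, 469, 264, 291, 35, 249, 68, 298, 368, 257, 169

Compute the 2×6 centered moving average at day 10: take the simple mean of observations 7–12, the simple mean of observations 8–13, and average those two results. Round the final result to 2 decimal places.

Sum over 7–12: 469 + 264 + 291 + 35 + 249 + 68 = 1376
Sum over 8–13: 264 + 291 + 35 + 249 + 68 + 298 = 1205
CMA at t=10 = (1376 + 1205) / (2·6) = 2581 / 12 = 215.08

215.08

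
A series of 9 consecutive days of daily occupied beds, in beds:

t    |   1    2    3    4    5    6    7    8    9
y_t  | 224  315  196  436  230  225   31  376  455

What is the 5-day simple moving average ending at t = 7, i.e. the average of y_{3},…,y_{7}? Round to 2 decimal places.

Sum of periods 3–7: 196 + 436 + 230 + 225 + 31 = 1118
Divide by 5: 1118 / 5 = 223.60

223.60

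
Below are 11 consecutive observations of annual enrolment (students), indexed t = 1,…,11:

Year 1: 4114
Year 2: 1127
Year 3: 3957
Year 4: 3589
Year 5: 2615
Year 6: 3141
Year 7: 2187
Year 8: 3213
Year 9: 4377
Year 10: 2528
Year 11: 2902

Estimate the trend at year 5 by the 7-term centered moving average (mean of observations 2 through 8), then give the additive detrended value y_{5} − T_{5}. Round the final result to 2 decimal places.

-217.71

Trend T_5 = (1127 + 3957 + 3589 + 2615 + 3141 + 2187 + 3213) / 7 = 19829/7 = 2832.7143
Detrended value: 2615 − 2832.7143 = -217.71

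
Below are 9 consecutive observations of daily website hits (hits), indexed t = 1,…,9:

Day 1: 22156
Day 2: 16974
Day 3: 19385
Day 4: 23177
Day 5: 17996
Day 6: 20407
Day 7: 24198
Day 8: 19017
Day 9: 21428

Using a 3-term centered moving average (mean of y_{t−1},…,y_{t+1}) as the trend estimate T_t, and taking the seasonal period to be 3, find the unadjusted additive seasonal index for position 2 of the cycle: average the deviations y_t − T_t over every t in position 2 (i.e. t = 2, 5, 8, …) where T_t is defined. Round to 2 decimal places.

Season position 2 occurs at t = 2, 5, 8 (where T_t is defined).
t=2: T_2 = 19505.0000; y_2 − T_2 = 16974 − 19505.0000 = -2531.0000
t=5: T_5 = 20526.6667; y_5 − T_5 = 17996 − 20526.6667 = -2530.6667
t=8: T_8 = 21547.6667; y_8 − T_8 = 19017 − 21547.6667 = -2530.6667
Mean deviation: (-2531.0000 + -2530.6667 + -2530.6667) / 3 = -2530.78

-2530.78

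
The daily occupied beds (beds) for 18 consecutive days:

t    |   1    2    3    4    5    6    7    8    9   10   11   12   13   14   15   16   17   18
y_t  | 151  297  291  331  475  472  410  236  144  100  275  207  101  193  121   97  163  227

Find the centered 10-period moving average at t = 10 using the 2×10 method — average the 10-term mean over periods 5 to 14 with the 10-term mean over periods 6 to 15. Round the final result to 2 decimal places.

243.60

Sum over 5–14: 475 + 472 + 410 + 236 + 144 + 100 + 275 + 207 + 101 + 193 = 2613
Sum over 6–15: 472 + 410 + 236 + 144 + 100 + 275 + 207 + 101 + 193 + 121 = 2259
CMA at t=10 = (2613 + 2259) / (2·10) = 4872 / 20 = 243.60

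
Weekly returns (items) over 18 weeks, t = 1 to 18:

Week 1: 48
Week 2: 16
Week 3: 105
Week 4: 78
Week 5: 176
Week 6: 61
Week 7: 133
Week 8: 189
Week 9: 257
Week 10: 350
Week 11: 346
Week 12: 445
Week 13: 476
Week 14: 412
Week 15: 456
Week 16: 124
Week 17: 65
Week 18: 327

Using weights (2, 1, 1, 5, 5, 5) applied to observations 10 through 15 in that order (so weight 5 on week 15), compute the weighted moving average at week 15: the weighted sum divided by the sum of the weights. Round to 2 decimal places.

432.16

Weighted sum: 2·350 + 1·346 + 1·445 + 5·476 + 5·412 + 5·456 = 700 + 346 + 445 + 2380 + 2060 + 2280 = 8211
Weight total: 2 + 1 + 1 + 5 + 5 + 5 = 19
WMA = 8211 / 19 = 432.16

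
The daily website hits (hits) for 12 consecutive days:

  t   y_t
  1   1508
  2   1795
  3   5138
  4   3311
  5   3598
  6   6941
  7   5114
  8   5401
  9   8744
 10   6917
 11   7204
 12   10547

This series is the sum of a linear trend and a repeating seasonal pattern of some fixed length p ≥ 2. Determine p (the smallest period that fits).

3

First differences y_{t+1} − y_t: 287, 3343, -1827, 287, 3343, -1827, 287, 3343, …
The difference pattern repeats every 3 terms and not for any smaller step, so p = 3.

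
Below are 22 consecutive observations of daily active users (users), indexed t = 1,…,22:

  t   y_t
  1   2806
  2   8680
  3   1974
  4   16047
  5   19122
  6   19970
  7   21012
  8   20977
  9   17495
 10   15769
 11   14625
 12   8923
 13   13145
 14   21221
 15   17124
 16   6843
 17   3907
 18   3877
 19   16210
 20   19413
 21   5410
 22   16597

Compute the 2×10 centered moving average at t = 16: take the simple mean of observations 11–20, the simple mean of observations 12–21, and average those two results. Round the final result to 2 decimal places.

12068.05

Sum over 11–20: 14625 + 8923 + 13145 + 21221 + 17124 + 6843 + 3907 + 3877 + 16210 + 19413 = 125288
Sum over 12–21: 8923 + 13145 + 21221 + 17124 + 6843 + 3907 + 3877 + 16210 + 19413 + 5410 = 116073
CMA at t=16 = (125288 + 116073) / (2·10) = 241361 / 20 = 12068.05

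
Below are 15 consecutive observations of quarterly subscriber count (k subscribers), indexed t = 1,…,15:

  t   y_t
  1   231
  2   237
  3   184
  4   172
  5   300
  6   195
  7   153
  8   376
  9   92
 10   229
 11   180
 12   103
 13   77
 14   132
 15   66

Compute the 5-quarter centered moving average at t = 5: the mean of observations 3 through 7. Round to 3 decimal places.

200.800

Sum of periods 3–7: 184 + 172 + 300 + 195 + 153 = 1004
Divide by 5: 1004 / 5 = 200.800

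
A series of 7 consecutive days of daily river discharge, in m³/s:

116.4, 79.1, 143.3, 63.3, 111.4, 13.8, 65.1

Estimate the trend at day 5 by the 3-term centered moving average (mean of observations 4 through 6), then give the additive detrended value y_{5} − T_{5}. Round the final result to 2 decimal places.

Trend T_5 = (63.3 + 111.4 + 13.8) / 3 = 188.5/3 = 62.8333
Detrended value: 111.4 − 62.8333 = 48.57

48.57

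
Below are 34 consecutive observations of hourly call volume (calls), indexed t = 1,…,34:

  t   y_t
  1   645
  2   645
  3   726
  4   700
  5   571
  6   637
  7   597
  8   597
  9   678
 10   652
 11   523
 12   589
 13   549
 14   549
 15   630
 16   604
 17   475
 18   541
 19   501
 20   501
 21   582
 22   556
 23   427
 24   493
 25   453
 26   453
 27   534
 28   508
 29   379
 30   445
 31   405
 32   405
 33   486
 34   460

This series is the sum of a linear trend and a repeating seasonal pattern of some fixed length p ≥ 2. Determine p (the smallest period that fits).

First differences y_{t+1} − y_t: 0, 81, -26, -129, 66, -40, 0, 81, -26, -129, 66, -40, 0, 81, …
The difference pattern repeats every 6 terms and not for any smaller step, so p = 6.

6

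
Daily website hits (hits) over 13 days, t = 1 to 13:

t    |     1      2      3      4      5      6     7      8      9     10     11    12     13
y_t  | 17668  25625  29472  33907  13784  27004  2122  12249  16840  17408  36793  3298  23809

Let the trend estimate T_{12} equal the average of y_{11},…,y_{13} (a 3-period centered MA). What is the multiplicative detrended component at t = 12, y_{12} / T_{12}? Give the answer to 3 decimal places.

Trend T_12 = (36793 + 3298 + 23809) / 3 = 63900/3 = 21300.00000
Ratio to trend: 3298 / 21300.00000 = 0.155

0.155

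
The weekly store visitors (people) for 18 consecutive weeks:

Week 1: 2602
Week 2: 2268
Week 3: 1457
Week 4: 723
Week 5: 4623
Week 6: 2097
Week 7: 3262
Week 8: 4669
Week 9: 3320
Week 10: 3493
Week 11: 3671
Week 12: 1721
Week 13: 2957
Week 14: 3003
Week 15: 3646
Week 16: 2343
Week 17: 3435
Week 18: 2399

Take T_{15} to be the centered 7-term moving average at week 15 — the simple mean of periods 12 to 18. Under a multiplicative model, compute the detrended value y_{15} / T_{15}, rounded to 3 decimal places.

Trend T_15 = (1721 + 2957 + 3003 + 3646 + 2343 + 3435 + 2399) / 7 = 19504/7 = 2786.28571
Ratio to trend: 3646 / 2786.28571 = 1.309

1.309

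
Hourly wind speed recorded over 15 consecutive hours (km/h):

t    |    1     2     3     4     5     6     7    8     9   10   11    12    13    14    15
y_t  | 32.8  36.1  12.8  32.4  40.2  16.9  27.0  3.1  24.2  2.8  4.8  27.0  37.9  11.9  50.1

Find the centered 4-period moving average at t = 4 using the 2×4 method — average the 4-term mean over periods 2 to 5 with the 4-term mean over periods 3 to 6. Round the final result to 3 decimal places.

Sum over 2–5: 36.1 + 12.8 + 32.4 + 40.2 = 121.5
Sum over 3–6: 12.8 + 32.4 + 40.2 + 16.9 = 102.3
CMA at t=4 = (121.5 + 102.3) / (2·4) = 223.8 / 8 = 27.975

27.975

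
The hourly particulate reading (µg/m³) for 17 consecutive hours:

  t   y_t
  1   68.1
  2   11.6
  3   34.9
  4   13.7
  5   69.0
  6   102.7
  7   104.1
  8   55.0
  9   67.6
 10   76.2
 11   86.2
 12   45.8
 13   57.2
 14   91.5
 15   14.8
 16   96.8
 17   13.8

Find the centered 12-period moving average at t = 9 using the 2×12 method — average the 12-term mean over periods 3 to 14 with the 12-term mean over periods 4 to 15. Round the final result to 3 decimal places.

66.154

Sum over 3–14: 34.9 + 13.7 + 69.0 + 102.7 + 104.1 + 55.0 + 67.6 + 76.2 + 86.2 + 45.8 + 57.2 + 91.5 = 803.9
Sum over 4–15: 13.7 + 69.0 + 102.7 + 104.1 + 55.0 + 67.6 + 76.2 + 86.2 + 45.8 + 57.2 + 91.5 + 14.8 = 783.8
CMA at t=9 = (803.9 + 783.8) / (2·12) = 1587.7 / 24 = 66.154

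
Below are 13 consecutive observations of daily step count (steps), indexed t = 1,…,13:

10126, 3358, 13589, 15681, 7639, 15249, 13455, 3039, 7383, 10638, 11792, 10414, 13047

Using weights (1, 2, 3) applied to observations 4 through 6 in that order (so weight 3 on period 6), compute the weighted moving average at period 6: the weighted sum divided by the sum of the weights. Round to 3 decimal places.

Weighted sum: 1·15681 + 2·7639 + 3·15249 = 15681 + 15278 + 45747 = 76706
Weight total: 1 + 2 + 3 = 6
WMA = 76706 / 6 = 12784.333

12784.333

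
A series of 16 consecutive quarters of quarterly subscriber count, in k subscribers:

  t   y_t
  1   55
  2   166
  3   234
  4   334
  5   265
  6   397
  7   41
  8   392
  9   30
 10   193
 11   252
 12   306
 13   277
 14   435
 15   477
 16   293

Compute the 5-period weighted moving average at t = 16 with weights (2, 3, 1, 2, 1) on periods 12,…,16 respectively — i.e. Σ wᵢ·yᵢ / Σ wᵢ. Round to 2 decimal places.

Weighted sum: 2·306 + 3·277 + 1·435 + 2·477 + 1·293 = 612 + 831 + 435 + 954 + 293 = 3125
Weight total: 2 + 3 + 1 + 2 + 1 = 9
WMA = 3125 / 9 = 347.22

347.22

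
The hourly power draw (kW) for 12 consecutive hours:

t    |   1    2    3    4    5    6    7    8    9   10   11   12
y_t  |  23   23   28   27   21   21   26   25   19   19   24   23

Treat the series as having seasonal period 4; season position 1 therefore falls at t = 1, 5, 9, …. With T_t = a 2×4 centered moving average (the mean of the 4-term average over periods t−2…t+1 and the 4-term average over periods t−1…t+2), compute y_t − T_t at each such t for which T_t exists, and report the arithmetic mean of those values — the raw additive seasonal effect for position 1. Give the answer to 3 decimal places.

-3.000

Season position 1 occurs at t = 5, 9 (where T_t is defined).
t=5: T_5 = 24.00000; y_5 − T_5 = 21 − 24.00000 = -3.00000
t=9: T_9 = 22.00000; y_9 − T_9 = 19 − 22.00000 = -3.00000
Mean deviation: (-3.00000 + -3.00000) / 2 = -3.000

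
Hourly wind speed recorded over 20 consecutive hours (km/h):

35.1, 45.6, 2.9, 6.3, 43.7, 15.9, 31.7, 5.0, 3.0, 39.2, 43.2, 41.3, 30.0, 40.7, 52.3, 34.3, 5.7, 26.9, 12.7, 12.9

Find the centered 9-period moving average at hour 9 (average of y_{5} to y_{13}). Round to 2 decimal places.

Sum of periods 5–13: 43.7 + 15.9 + 31.7 + 5.0 + 3.0 + 39.2 + 43.2 + 41.3 + 30.0 = 253.0
Divide by 9: 253.0 / 9 = 28.11

28.11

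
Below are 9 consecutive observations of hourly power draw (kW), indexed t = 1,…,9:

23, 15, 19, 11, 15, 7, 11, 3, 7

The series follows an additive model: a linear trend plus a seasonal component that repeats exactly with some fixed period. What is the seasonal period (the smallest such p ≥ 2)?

2

First differences y_{t+1} − y_t: -8, 4, -8, 4, -8, 4, …
The difference pattern repeats every 2 terms and not for any smaller step, so p = 2.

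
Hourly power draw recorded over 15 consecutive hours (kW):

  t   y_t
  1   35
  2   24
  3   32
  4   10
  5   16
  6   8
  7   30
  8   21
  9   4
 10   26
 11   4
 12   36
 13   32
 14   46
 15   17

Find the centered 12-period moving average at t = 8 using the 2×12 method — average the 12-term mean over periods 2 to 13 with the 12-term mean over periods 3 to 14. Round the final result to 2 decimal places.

21.17

Sum over 2–13: 24 + 32 + 10 + 16 + 8 + 30 + 21 + 4 + 26 + 4 + 36 + 32 = 243
Sum over 3–14: 32 + 10 + 16 + 8 + 30 + 21 + 4 + 26 + 4 + 36 + 32 + 46 = 265
CMA at t=8 = (243 + 265) / (2·12) = 508 / 24 = 21.17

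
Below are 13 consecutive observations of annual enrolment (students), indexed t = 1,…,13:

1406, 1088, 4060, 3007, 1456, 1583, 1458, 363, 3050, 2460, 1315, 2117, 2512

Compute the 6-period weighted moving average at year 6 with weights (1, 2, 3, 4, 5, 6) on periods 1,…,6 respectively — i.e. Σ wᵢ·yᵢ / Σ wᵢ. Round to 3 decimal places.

Weighted sum: 1·1406 + 2·1088 + 3·4060 + 4·3007 + 5·1456 + 6·1583 = 1406 + 2176 + 12180 + 12028 + 7280 + 9498 = 44568
Weight total: 1 + 2 + 3 + 4 + 5 + 6 = 21
WMA = 44568 / 21 = 2122.286

2122.286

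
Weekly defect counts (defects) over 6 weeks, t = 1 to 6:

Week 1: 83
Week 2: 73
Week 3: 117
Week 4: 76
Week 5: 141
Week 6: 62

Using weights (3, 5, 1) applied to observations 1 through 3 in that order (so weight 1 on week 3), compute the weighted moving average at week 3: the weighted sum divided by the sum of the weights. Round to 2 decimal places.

81.22

Weighted sum: 3·83 + 5·73 + 1·117 = 249 + 365 + 117 = 731
Weight total: 3 + 5 + 1 = 9
WMA = 731 / 9 = 81.22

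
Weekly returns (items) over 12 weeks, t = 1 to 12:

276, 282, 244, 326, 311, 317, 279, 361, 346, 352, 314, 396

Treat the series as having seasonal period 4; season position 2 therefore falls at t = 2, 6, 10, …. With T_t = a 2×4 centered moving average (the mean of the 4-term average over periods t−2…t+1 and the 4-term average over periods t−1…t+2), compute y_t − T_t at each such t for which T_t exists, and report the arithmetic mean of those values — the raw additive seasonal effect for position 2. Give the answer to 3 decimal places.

Season position 2 occurs at t = 6, 10 (where T_t is defined).
t=6: T_6 = 312.62500; y_6 − T_6 = 317 − 312.62500 = 4.37500
t=10: T_10 = 347.62500; y_10 − T_10 = 352 − 347.62500 = 4.37500
Mean deviation: (4.37500 + 4.37500) / 2 = 4.375

4.375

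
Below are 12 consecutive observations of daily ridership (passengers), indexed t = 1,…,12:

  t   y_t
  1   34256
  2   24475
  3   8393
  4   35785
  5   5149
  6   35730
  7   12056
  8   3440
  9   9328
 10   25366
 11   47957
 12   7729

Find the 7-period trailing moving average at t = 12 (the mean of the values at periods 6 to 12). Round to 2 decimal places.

Sum of periods 6–12: 35730 + 12056 + 3440 + 9328 + 25366 + 47957 + 7729 = 141606
Divide by 7: 141606 / 7 = 20229.43

20229.43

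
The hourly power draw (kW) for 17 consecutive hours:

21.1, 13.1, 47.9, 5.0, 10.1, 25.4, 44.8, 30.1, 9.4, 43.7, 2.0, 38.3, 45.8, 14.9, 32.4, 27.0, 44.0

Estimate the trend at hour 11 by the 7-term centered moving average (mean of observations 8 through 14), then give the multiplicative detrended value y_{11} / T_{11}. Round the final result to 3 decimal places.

0.076

Trend T_11 = (30.1 + 9.4 + 43.7 + 2.0 + 38.3 + 45.8 + 14.9) / 7 = 184.2/7 = 26.31429
Ratio to trend: 2.0 / 26.31429 = 0.076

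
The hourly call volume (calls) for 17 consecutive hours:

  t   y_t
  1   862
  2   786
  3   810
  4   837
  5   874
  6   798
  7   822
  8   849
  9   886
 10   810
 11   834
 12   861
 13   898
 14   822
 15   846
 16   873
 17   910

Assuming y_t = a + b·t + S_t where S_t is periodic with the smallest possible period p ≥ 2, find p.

First differences y_{t+1} − y_t: -76, 24, 27, 37, -76, 24, 27, 37, -76, 24, …
The difference pattern repeats every 4 terms and not for any smaller step, so p = 4.

4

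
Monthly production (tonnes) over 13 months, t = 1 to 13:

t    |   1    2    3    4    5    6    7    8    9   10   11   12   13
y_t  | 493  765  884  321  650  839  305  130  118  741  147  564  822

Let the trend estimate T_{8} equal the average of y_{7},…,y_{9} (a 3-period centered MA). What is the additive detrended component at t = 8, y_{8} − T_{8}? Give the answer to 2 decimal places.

-54.33

Trend T_8 = (305 + 130 + 118) / 3 = 553/3 = 184.3333
Detrended value: 130 − 184.3333 = -54.33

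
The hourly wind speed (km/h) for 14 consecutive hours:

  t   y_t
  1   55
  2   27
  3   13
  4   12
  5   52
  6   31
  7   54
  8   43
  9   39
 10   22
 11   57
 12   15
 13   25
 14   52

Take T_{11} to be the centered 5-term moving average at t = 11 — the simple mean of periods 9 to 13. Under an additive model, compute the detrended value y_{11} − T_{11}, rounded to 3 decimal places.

Trend T_11 = (39 + 22 + 57 + 15 + 25) / 5 = 158/5 = 31.60000
Detrended value: 57 − 31.60000 = 25.400

25.400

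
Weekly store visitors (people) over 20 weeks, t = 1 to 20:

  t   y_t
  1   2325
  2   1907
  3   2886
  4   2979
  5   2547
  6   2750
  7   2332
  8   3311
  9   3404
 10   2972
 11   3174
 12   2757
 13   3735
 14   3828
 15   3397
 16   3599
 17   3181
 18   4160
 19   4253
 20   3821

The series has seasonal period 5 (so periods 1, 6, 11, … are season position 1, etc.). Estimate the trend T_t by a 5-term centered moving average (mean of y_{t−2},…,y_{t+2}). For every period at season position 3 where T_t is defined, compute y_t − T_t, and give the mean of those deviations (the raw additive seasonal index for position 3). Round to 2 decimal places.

Season position 3 occurs at t = 3, 8, 13, 18 (where T_t is defined).
t=3: T_3 = 2528.8000; y_3 − T_3 = 2886 − 2528.8000 = 357.2000
t=8: T_8 = 2953.8000; y_8 − T_8 = 3311 − 2953.8000 = 357.2000
t=13: T_13 = 3378.2000; y_13 − T_13 = 3735 − 3378.2000 = 356.8000
t=18: T_18 = 3802.8000; y_18 − T_18 = 4160 − 3802.8000 = 357.2000
Mean deviation: (357.2000 + 357.2000 + 356.8000 + 357.2000) / 4 = 357.10

357.10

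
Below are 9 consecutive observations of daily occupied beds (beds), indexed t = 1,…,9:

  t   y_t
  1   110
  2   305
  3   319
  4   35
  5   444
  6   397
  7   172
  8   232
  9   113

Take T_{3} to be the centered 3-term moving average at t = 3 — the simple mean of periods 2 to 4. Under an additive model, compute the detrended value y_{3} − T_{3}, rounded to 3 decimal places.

99.333

Trend T_3 = (305 + 319 + 35) / 3 = 659/3 = 219.66667
Detrended value: 319 − 219.66667 = 99.333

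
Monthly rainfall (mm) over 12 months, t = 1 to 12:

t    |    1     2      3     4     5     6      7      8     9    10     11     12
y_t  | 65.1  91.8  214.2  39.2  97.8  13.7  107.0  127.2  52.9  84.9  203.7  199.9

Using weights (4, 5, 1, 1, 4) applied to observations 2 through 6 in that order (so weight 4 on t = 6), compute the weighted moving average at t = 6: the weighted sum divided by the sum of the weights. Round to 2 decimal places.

108.67

Weighted sum: 4·91.8 + 5·214.2 + 1·39.2 + 1·97.8 + 4·13.7 = 367.2 + 1071.0 + 39.2 + 97.8 + 54.8 = 1630.0
Weight total: 4 + 5 + 1 + 1 + 4 = 15
WMA = 1630.0 / 15 = 108.67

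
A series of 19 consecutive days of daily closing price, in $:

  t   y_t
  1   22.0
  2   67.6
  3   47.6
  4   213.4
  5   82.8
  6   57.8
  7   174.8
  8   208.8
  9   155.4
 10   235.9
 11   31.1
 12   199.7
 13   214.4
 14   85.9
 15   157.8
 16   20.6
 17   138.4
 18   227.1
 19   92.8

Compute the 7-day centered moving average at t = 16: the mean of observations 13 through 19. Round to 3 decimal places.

133.857

Sum of periods 13–19: 214.4 + 85.9 + 157.8 + 20.6 + 138.4 + 227.1 + 92.8 = 937.0
Divide by 7: 937.0 / 7 = 133.857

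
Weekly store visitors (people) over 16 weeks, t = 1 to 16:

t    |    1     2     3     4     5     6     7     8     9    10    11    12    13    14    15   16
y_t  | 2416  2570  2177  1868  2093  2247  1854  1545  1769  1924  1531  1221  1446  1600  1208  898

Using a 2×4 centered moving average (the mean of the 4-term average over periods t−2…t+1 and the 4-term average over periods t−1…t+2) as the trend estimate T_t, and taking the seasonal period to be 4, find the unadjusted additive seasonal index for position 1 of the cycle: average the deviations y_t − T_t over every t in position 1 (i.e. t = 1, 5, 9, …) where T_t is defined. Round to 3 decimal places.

Season position 1 occurs at t = 5, 9, 13 (where T_t is defined).
t=5: T_5 = 2055.87500; y_5 − T_5 = 2093 − 2055.87500 = 37.12500
t=9: T_9 = 1732.62500; y_9 − T_9 = 1769 − 1732.62500 = 36.37500
t=13: T_13 = 1409.12500; y_13 − T_13 = 1446 − 1409.12500 = 36.87500
Mean deviation: (37.12500 + 36.37500 + 36.87500) / 3 = 36.792

36.792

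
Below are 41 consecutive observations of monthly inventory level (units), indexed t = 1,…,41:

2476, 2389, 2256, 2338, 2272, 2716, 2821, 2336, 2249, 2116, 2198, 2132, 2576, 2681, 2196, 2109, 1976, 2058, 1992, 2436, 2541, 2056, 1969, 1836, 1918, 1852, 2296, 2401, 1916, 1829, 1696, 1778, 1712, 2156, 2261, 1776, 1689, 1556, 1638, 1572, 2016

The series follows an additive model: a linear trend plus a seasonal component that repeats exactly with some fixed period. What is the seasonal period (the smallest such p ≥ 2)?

First differences y_{t+1} − y_t: -87, -133, 82, -66, 444, 105, -485, -87, -133, 82, -66, 444, 105, -485, -87, -133, …
The difference pattern repeats every 7 terms and not for any smaller step, so p = 7.

7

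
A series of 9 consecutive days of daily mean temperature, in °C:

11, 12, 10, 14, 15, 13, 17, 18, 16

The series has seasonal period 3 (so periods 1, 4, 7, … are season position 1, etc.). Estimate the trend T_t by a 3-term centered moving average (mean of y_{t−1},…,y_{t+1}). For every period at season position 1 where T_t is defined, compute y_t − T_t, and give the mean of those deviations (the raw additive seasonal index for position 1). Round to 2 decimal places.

Season position 1 occurs at t = 4, 7 (where T_t is defined).
t=4: T_4 = 13.0000; y_4 − T_4 = 14 − 13.0000 = 1.0000
t=7: T_7 = 16.0000; y_7 − T_7 = 17 − 16.0000 = 1.0000
Mean deviation: (1.0000 + 1.0000) / 2 = 1.00

1.00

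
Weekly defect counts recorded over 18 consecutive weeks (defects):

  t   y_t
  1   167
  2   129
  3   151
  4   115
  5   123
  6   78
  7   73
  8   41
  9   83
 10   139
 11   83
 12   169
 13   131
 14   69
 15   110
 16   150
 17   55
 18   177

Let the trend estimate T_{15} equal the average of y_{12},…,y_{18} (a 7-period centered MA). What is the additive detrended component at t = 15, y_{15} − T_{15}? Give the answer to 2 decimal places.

-13.00

Trend T_15 = (169 + 131 + 69 + 110 + 150 + 55 + 177) / 7 = 861/7 = 123.0000
Detrended value: 110 − 123.0000 = -13.00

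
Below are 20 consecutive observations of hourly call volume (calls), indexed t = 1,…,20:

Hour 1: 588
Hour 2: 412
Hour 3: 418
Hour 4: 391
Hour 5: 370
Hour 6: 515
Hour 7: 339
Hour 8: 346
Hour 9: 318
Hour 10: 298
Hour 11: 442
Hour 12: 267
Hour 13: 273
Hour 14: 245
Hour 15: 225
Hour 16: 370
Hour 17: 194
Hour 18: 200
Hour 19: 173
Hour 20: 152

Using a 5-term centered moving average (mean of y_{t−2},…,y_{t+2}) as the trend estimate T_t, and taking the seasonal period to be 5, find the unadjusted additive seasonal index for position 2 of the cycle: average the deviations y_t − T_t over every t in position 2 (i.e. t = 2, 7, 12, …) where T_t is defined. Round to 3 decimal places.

Season position 2 occurs at t = 7, 12, 17 (where T_t is defined).
t=7: T_7 = 377.60000; y_7 − T_7 = 339 − 377.60000 = -38.60000
t=12: T_12 = 305.00000; y_12 − T_12 = 267 − 305.00000 = -38.00000
t=17: T_17 = 232.40000; y_17 − T_17 = 194 − 232.40000 = -38.40000
Mean deviation: (-38.60000 + -38.00000 + -38.40000) / 3 = -38.333

-38.333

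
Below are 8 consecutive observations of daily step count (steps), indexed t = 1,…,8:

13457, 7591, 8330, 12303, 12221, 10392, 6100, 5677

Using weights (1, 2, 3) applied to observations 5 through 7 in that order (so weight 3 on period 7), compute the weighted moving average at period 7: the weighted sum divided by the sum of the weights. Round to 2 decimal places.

Weighted sum: 1·12221 + 2·10392 + 3·6100 = 12221 + 20784 + 18300 = 51305
Weight total: 1 + 2 + 3 = 6
WMA = 51305 / 6 = 8550.83

8550.83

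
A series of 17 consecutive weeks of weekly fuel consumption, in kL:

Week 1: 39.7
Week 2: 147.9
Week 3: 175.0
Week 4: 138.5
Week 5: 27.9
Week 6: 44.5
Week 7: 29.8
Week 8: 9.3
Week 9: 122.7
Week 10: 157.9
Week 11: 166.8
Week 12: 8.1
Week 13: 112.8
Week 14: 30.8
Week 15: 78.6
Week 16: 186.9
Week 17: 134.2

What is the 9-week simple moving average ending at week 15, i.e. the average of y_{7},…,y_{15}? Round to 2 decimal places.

Sum of periods 7–15: 29.8 + 9.3 + 122.7 + 157.9 + 166.8 + 8.1 + 112.8 + 30.8 + 78.6 = 716.8
Divide by 9: 716.8 / 9 = 79.64

79.64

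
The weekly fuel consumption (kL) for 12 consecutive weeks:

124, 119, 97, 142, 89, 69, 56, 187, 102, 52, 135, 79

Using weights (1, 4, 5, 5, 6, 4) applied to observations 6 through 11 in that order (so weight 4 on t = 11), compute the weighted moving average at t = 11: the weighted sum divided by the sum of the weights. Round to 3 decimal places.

Weighted sum: 1·69 + 4·56 + 5·187 + 5·102 + 6·52 + 4·135 = 69 + 224 + 935 + 510 + 312 + 540 = 2590
Weight total: 1 + 4 + 5 + 5 + 6 + 4 = 25
WMA = 2590 / 25 = 103.600

103.600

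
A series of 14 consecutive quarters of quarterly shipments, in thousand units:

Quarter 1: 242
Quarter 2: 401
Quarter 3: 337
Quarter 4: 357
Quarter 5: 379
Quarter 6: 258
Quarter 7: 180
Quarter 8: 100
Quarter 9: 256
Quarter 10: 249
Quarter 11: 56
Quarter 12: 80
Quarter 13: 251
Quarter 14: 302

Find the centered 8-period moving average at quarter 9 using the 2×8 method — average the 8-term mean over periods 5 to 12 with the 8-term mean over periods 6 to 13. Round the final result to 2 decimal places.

186.75

Sum over 5–12: 379 + 258 + 180 + 100 + 256 + 249 + 56 + 80 = 1558
Sum over 6–13: 258 + 180 + 100 + 256 + 249 + 56 + 80 + 251 = 1430
CMA at t=9 = (1558 + 1430) / (2·8) = 2988 / 16 = 186.75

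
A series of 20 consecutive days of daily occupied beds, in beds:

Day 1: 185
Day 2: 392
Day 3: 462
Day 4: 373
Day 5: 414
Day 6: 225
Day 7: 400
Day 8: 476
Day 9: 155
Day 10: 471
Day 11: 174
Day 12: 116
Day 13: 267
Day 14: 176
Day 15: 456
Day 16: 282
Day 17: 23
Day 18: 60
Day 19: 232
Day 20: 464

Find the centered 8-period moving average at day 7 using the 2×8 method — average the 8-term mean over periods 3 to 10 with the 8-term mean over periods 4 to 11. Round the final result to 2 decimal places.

Sum over 3–10: 462 + 373 + 414 + 225 + 400 + 476 + 155 + 471 = 2976
Sum over 4–11: 373 + 414 + 225 + 400 + 476 + 155 + 471 + 174 = 2688
CMA at t=7 = (2976 + 2688) / (2·8) = 5664 / 16 = 354.00

354.00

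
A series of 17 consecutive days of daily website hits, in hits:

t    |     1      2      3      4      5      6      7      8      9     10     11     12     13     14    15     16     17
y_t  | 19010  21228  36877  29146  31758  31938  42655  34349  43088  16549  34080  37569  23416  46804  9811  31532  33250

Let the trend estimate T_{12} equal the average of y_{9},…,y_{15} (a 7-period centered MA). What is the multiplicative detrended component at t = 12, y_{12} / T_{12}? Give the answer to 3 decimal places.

Trend T_12 = (43088 + 16549 + 34080 + 37569 + 23416 + 46804 + 9811) / 7 = 211317/7 = 30188.14286
Ratio to trend: 37569 / 30188.14286 = 1.244

1.244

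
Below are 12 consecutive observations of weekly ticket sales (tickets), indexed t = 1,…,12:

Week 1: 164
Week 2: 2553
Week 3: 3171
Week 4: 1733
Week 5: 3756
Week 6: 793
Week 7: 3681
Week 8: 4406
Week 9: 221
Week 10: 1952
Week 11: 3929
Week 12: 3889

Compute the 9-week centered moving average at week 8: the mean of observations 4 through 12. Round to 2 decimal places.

Sum of periods 4–12: 1733 + 3756 + 793 + 3681 + 4406 + 221 + 1952 + 3929 + 3889 = 24360
Divide by 9: 24360 / 9 = 2706.67

2706.67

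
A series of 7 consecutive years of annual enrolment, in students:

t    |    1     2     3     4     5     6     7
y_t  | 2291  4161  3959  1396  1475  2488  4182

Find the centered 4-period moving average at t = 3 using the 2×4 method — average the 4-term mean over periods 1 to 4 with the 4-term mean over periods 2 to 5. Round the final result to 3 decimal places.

Sum over 1–4: 2291 + 4161 + 3959 + 1396 = 11807
Sum over 2–5: 4161 + 3959 + 1396 + 1475 = 10991
CMA at t=3 = (11807 + 10991) / (2·4) = 22798 / 8 = 2849.750

2849.750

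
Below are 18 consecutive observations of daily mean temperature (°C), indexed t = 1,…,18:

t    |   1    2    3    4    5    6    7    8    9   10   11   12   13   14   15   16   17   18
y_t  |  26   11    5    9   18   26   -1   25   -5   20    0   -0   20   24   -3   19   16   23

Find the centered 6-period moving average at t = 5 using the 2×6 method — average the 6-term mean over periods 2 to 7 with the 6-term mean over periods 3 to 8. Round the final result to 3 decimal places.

Sum over 2–7: 11 + 5 + 9 + 18 + 26 + (-1) = 68
Sum over 3–8: 5 + 9 + 18 + 26 + (-1) + 25 = 82
CMA at t=5 = (68 + 82) / (2·6) = 150 / 12 = 12.500

12.500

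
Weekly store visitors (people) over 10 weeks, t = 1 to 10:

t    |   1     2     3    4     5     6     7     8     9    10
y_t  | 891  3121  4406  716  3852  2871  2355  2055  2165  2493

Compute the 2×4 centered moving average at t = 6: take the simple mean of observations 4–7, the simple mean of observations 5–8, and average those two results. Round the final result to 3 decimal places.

Sum over 4–7: 716 + 3852 + 2871 + 2355 = 9794
Sum over 5–8: 3852 + 2871 + 2355 + 2055 = 11133
CMA at t=6 = (9794 + 11133) / (2·4) = 20927 / 8 = 2615.875

2615.875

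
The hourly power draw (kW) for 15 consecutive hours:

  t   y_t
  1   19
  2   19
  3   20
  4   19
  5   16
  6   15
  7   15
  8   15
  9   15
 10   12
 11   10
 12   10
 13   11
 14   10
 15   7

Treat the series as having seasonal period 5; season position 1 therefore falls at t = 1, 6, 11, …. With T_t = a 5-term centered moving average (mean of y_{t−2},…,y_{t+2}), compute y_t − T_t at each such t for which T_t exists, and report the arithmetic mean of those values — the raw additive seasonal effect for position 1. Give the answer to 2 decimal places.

Season position 1 occurs at t = 6, 11 (where T_t is defined).
t=6: T_6 = 16.0000; y_6 − T_6 = 15 − 16.0000 = -1.0000
t=11: T_11 = 11.6000; y_11 − T_11 = 10 − 11.6000 = -1.6000
Mean deviation: (-1.0000 + -1.6000) / 2 = -1.30

-1.30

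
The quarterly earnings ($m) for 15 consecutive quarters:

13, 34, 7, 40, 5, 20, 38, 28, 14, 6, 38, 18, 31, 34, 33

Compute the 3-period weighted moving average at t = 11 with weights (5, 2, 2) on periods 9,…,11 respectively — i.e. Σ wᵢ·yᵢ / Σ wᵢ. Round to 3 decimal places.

17.556

Weighted sum: 5·14 + 2·6 + 2·38 = 70 + 12 + 76 = 158
Weight total: 5 + 2 + 2 = 9
WMA = 158 / 9 = 17.556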